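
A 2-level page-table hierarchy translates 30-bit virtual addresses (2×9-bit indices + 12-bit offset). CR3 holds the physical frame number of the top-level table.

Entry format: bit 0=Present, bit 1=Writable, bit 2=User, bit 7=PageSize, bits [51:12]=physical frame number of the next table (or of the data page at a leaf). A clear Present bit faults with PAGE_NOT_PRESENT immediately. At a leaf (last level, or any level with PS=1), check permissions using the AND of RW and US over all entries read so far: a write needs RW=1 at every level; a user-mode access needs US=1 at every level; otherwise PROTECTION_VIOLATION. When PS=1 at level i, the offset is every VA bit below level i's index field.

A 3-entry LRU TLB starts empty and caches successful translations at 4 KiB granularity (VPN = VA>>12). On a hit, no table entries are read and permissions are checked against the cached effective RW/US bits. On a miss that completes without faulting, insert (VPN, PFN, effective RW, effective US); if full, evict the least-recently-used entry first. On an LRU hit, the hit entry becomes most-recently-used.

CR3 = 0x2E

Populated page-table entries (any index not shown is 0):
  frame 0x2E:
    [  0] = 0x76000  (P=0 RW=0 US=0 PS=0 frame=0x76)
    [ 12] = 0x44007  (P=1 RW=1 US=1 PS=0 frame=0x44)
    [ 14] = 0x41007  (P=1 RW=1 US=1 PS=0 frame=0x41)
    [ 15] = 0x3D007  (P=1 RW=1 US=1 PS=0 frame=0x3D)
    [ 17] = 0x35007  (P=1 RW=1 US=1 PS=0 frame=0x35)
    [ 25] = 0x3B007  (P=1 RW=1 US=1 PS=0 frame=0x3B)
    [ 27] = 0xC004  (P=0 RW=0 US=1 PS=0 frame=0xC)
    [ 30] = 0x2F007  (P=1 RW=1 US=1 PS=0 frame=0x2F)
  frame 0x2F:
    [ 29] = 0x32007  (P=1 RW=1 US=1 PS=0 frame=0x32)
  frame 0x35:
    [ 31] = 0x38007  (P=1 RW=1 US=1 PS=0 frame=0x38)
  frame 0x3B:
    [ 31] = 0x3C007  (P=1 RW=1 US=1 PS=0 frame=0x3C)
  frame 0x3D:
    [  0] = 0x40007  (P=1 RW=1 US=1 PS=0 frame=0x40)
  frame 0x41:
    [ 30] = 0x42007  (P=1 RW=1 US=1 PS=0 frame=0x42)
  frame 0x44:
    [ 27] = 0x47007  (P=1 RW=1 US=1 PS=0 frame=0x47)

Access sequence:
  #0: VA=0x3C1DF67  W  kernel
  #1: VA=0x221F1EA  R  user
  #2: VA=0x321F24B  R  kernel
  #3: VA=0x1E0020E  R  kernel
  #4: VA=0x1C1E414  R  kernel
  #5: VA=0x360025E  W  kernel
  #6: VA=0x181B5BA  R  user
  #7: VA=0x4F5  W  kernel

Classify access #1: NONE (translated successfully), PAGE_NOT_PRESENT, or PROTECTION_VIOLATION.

Walk each access:
#0 VA=0x3C1DF67 (w,kernel):
  L0 @0x2E[30] → 0x2F007  P=1,RW=1,US=1,PS=0
  L1 @0x2F[29] → 0x32007  P=1,RW=1,US=1,PS=0
  ⇒ phys 0x32F67  [2 reads]
#1 VA=0x221F1EA (r,user):
  L0 @0x2E[17] → 0x35007  P=1,RW=1,US=1,PS=0
  L1 @0x35[31] → 0x38007  P=1,RW=1,US=1,PS=0
  ⇒ phys 0x381EA  [2 reads]
#2 VA=0x321F24B (r,kernel):
  L0 @0x2E[25] → 0x3B007  P=1,RW=1,US=1,PS=0
  L1 @0x3B[31] → 0x3C007  P=1,RW=1,US=1,PS=0
  ⇒ phys 0x3C24B  [2 reads]
#3 VA=0x1E0020E (r,kernel):
  L0 @0x2E[15] → 0x3D007  P=1,RW=1,US=1,PS=0
  L1 @0x3D[0] → 0x40007  P=1,RW=1,US=1,PS=0
  ⇒ phys 0x4020E  [2 reads]
#4 VA=0x1C1E414 (r,kernel):
  L0 @0x2E[14] → 0x41007  P=1,RW=1,US=1,PS=0
  L1 @0x41[30] → 0x42007  P=1,RW=1,US=1,PS=0
  ⇒ phys 0x42414  [2 reads]
#5 VA=0x360025E (w,kernel):
  L0 @0x2E[27] → 0xC004  P=0,RW=0,US=1,PS=0
  ⇒ fault: PAGE_NOT_PRESENT  — 1 lookups
#6 VA=0x181B5BA (r,user):
  L0 @0x2E[12] → 0x44007  P=1,RW=1,US=1,PS=0
  L1 @0x44[27] → 0x47007  P=1,RW=1,US=1,PS=0
  ⇒ phys 0x475BA  [2 reads]
#7 VA=0x4F5 (w,kernel):
  L0 @0x2E[0] → 0x76000  P=0,RW=0,US=0,PS=0
  ⇒ fault: PAGE_NOT_PRESENT  — 1 lookups

Access #1 fault: NONE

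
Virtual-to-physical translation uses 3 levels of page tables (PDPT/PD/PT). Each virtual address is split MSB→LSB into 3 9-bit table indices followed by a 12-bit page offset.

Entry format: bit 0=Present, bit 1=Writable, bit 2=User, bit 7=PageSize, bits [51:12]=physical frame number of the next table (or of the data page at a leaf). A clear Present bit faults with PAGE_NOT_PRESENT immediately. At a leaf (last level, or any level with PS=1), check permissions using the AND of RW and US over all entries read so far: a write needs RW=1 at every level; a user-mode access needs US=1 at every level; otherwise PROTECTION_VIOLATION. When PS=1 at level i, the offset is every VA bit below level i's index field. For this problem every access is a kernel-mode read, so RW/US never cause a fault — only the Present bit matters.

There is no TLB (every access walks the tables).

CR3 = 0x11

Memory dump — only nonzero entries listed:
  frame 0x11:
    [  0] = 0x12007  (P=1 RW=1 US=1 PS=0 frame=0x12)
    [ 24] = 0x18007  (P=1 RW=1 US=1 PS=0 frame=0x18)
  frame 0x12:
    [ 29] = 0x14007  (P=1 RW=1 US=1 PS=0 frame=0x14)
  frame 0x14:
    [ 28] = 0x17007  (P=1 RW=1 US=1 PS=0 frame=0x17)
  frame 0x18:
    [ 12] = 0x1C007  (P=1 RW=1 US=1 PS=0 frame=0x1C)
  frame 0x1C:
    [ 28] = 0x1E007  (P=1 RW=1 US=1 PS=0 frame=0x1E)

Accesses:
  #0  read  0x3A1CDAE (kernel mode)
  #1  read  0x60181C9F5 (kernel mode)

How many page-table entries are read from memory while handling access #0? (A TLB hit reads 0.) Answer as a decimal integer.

Per-access translation:
#0 VA=0x3A1CDAE (r,kernel):
  L0: frame=0x11 idx=0 entry=0x12007 [P=1 RW=1 US=1 PS=0]
  L1: frame=0x12 idx=29 entry=0x14007 [P=1 RW=1 US=1 PS=0]
  L2: frame=0x14 idx=28 entry=0x17007 [P=1 RW=1 US=1 PS=0]
  → PA=0x17DAE  (3 entries read)
#1 VA=0x60181C9F5 (r,kernel):
  L0: frame=0x11 idx=24 entry=0x18007 [P=1 RW=1 US=1 PS=0]
  L1: frame=0x18 idx=12 entry=0x1C007 [P=1 RW=1 US=1 PS=0]
  L2: frame=0x1C idx=28 entry=0x1E007 [P=1 RW=1 US=1 PS=0]
  → PA=0x1E9F5  (3 entries read)

Entries read for #0: 3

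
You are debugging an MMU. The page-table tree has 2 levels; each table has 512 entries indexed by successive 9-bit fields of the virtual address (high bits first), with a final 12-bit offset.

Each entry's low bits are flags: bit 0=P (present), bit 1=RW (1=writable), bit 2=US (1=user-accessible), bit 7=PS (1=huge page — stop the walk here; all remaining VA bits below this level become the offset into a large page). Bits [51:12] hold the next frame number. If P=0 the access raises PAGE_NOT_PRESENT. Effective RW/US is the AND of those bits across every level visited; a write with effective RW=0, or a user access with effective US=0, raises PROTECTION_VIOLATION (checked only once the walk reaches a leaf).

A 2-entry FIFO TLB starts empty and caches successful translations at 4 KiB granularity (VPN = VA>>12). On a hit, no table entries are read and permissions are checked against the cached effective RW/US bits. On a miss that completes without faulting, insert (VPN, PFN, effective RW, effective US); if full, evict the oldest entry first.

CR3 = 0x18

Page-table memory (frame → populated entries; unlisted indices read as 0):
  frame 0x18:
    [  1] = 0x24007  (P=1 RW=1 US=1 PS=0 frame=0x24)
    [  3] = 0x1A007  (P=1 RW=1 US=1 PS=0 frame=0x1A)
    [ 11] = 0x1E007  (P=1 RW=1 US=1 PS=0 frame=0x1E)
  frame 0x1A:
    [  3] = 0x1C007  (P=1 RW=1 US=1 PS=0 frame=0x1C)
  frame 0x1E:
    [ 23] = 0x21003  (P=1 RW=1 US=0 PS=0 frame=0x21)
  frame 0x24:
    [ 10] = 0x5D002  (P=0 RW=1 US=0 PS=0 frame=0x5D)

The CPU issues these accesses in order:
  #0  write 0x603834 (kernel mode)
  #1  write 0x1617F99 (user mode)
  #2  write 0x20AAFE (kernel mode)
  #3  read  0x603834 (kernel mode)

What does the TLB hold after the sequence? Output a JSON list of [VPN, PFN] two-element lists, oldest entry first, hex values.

Per-access translation:
#0 VA=0x603834 (w,kernel):
  [0] read 0x18 idx=3: raw=0x1A007 flags P=1 W=1 U=1 S=0
  [1] read 0x1A idx=3: raw=0x1C007 flags P=1 W=1 U=1 S=0
  ⇒ phys 0x1C834  [2 reads]
#1 VA=0x1617F99 (w,user):
  [0] read 0x18 idx=11: raw=0x1E007 flags P=1 W=1 U=1 S=0
  [1] read 0x1E idx=23: raw=0x21003 flags P=1 W=1 U=0 S=0
  ✗ PROTECTION_VIOLATION  [2 reads]
#2 VA=0x20AAFE (w,kernel):
  [0] read 0x18 idx=1: raw=0x24007 flags P=1 W=1 U=1 S=0
  [1] read 0x24 idx=10: raw=0x5D002 flags P=0 W=1 U=0 S=0
  ✗ PAGE_NOT_PRESENT  [2 reads]
#3 VA=0x603834 (r,kernel):
  TLB hit vpn=0x603 → PA=0x1C834

TLB: [["0x603", "0x1C"]]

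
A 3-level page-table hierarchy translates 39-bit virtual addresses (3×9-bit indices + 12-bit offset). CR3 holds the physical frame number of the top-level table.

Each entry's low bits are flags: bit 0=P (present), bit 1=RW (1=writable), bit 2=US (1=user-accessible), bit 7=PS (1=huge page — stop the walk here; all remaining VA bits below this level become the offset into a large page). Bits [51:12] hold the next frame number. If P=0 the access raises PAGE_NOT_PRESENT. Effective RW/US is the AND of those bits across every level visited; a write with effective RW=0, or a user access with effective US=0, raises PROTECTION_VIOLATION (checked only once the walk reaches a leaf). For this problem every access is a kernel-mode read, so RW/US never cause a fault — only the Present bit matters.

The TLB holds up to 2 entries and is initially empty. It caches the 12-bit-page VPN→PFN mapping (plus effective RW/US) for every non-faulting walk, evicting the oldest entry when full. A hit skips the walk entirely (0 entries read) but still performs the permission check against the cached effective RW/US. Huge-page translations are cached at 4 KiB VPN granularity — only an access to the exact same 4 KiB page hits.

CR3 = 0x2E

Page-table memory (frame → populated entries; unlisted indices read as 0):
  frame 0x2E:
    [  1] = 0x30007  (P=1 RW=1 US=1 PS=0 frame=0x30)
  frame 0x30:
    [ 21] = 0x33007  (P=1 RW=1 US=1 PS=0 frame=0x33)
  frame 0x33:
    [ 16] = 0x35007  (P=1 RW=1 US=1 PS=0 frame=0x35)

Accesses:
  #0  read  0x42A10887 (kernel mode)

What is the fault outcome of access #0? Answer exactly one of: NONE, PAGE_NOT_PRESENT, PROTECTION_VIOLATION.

Trace:
#0 VA=0x42A10887 (r,kernel):
  L0 @0x2E[1] → 0x30007  P=1,RW=1,US=1,PS=0
  L1 @0x30[21] → 0x33007  P=1,RW=1,US=1,PS=0
  L2 @0x33[16] → 0x35007  P=1,RW=1,US=1,PS=0
  ✓ 0x35887  — 3 lookups

Access #0 fault: NONE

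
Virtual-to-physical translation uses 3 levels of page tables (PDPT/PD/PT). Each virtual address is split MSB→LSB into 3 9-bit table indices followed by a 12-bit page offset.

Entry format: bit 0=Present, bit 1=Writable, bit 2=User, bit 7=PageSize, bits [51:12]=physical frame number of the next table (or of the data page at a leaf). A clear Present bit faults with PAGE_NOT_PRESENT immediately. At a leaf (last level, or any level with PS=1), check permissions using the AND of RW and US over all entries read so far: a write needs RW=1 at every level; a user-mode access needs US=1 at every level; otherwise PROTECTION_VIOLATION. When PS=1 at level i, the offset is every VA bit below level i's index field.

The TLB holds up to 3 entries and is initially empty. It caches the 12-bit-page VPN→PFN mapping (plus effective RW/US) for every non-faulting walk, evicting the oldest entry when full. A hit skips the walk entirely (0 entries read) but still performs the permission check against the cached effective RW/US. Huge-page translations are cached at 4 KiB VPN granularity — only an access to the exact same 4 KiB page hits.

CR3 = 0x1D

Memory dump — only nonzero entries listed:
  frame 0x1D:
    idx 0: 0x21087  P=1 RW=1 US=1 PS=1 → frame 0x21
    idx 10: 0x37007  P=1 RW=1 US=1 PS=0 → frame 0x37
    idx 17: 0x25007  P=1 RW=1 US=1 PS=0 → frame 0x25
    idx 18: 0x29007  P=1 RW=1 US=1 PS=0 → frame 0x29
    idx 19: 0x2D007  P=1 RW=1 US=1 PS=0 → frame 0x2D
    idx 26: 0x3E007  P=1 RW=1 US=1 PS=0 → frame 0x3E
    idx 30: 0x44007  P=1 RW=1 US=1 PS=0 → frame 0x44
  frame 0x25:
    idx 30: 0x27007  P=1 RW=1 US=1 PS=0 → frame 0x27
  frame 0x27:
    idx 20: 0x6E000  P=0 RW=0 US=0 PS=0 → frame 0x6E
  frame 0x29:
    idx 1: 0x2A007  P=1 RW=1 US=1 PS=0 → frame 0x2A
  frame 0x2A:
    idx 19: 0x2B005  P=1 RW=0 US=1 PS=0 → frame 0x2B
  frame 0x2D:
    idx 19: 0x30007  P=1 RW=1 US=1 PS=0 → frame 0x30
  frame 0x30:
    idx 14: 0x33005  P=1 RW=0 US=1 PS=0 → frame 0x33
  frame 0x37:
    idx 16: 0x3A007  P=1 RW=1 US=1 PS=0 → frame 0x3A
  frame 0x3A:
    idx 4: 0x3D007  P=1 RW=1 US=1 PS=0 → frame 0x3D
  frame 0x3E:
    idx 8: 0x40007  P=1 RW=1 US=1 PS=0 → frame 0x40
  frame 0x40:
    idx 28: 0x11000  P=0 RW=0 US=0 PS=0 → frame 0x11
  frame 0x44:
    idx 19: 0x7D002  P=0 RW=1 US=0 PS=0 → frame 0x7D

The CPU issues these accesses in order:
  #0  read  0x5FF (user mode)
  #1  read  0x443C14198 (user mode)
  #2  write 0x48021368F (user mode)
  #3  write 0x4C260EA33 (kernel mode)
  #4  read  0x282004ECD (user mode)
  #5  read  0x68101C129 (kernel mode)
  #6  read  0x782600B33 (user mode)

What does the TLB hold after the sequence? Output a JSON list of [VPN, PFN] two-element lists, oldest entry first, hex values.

Walk each access:
#0 VA=0x5FF (r,user):
  L0: frame=0x1D idx=0 entry=0x21087 [P=1 RW=1 US=1 PS=1]
  → PA=0x215FF (huge @L0)  (1 entries read)
#1 VA=0x443C14198 (r,user):
  L0: frame=0x1D idx=17 entry=0x25007 [P=1 RW=1 US=1 PS=0]
  L1: frame=0x25 idx=30 entry=0x27007 [P=1 RW=1 US=1 PS=0]
  L2: frame=0x27 idx=20 entry=0x6E000 [P=0 RW=0 US=0 PS=0]
  → PAGE_NOT_PRESENT  (3 entries read)
#2 VA=0x48021368F (w,user):
  L0: frame=0x1D idx=18 entry=0x29007 [P=1 RW=1 US=1 PS=0]
  L1: frame=0x29 idx=1 entry=0x2A007 [P=1 RW=1 US=1 PS=0]
  L2: frame=0x2A idx=19 entry=0x2B005 [P=1 RW=0 US=1 PS=0]
  → PROTECTION_VIOLATION  (3 entries read)
#3 VA=0x4C260EA33 (w,kernel):
  L0: frame=0x1D idx=19 entry=0x2D007 [P=1 RW=1 US=1 PS=0]
  L1: frame=0x2D idx=19 entry=0x30007 [P=1 RW=1 US=1 PS=0]
  L2: frame=0x30 idx=14 entry=0x33005 [P=1 RW=0 US=1 PS=0]
  → PROTECTION_VIOLATION  (3 entries read)
#4 VA=0x282004ECD (r,user):
  L0: frame=0x1D idx=10 entry=0x37007 [P=1 RW=1 US=1 PS=0]
  L1: frame=0x37 idx=16 entry=0x3A007 [P=1 RW=1 US=1 PS=0]
  L2: frame=0x3A idx=4 entry=0x3D007 [P=1 RW=1 US=1 PS=0]
  → PA=0x3DECD  (3 entries read)
#5 VA=0x68101C129 (r,kernel):
  L0: frame=0x1D idx=26 entry=0x3E007 [P=1 RW=1 US=1 PS=0]
  L1: frame=0x3E idx=8 entry=0x40007 [P=1 RW=1 US=1 PS=0]
  L2: frame=0x40 idx=28 entry=0x11000 [P=0 RW=0 US=0 PS=0]
  → PAGE_NOT_PRESENT  (3 entries read)
#6 VA=0x782600B33 (r,user):
  L0: frame=0x1D idx=30 entry=0x44007 [P=1 RW=1 US=1 PS=0]
  L1: frame=0x44 idx=19 entry=0x7D002 [P=0 RW=1 US=0 PS=0]
  → PAGE_NOT_PRESENT  (2 entries read)

TLB: [["0x0", "0x21"], ["0x282004", "0x3D"]]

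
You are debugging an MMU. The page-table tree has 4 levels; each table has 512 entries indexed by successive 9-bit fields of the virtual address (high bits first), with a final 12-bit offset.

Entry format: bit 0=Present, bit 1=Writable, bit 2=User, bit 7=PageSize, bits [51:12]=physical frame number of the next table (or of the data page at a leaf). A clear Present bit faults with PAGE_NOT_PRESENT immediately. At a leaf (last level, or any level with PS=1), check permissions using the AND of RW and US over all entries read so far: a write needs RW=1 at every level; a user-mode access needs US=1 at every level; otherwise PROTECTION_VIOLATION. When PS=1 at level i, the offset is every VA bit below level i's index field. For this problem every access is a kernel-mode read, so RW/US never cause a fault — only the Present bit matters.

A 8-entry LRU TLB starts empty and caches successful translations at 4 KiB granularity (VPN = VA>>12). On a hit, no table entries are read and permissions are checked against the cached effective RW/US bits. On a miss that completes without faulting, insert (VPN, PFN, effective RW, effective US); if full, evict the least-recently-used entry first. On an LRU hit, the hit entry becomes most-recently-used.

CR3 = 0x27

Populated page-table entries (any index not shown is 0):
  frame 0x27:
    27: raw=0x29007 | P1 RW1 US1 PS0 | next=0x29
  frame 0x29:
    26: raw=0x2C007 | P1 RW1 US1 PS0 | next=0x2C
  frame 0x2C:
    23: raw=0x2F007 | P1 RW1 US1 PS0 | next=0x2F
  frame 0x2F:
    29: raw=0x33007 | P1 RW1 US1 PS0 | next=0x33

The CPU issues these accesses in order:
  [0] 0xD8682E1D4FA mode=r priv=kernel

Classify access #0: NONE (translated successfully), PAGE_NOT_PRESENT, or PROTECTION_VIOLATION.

Walk each access:
#0 VA=0xD8682E1D4FA (r,kernel):
  L0: frame=0x27 idx=27 entry=0x29007 [P=1 RW=1 US=1 PS=0]
  L1: frame=0x29 idx=26 entry=0x2C007 [P=1 RW=1 US=1 PS=0]
  L2: frame=0x2C idx=23 entry=0x2F007 [P=1 RW=1 US=1 PS=0]
  L3: frame=0x2F idx=29 entry=0x33007 [P=1 RW=1 US=1 PS=0]
  ✓ 0x334FA  — 4 lookups

Access #0 fault: NONE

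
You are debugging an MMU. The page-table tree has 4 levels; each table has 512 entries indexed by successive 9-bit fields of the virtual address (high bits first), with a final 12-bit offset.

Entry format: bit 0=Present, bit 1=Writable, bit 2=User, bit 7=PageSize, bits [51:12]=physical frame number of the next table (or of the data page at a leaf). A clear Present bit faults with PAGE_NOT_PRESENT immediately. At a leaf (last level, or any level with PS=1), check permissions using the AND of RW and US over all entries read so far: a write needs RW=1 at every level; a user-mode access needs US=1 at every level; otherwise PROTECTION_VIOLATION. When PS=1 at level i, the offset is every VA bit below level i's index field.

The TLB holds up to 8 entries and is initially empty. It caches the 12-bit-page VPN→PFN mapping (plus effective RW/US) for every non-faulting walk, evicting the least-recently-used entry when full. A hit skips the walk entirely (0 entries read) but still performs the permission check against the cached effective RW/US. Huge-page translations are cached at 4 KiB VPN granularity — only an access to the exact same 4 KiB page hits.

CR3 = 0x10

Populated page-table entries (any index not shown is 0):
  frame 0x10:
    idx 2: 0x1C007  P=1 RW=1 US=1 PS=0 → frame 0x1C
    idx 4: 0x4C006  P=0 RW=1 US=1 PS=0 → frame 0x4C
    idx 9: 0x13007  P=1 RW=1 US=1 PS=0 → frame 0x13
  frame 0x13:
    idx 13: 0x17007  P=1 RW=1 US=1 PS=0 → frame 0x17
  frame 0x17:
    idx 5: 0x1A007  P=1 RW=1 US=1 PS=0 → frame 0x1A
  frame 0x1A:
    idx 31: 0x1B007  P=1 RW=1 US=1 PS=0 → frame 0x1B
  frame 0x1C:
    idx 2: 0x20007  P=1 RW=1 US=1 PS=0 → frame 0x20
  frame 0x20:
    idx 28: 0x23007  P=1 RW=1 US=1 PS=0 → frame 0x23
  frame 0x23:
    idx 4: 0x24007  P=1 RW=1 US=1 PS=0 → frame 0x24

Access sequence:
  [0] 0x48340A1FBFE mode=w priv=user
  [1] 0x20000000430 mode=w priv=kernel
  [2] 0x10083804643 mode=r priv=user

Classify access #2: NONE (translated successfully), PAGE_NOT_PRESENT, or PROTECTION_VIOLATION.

Walk each access:
#0 VA=0x48340A1FBFE (w,user):
  L0 @0x10[9] → 0x13007  P=1,RW=1,US=1,PS=0
  L1 @0x13[13] → 0x17007  P=1,RW=1,US=1,PS=0
  L2 @0x17[5] → 0x1A007  P=1,RW=1,US=1,PS=0
  L3 @0x1A[31] → 0x1B007  P=1,RW=1,US=1,PS=0
  → PA=0x1BBFE  (4 entries read)
#1 VA=0x20000000430 (w,kernel):
  L0 @0x10[4] → 0x4C006  P=0,RW=1,US=1,PS=0
  ✗ PAGE_NOT_PRESENT  [1 reads]
#2 VA=0x10083804643 (r,user):
  L0 @0x10[2] → 0x1C007  P=1,RW=1,US=1,PS=0
  L1 @0x1C[2] → 0x20007  P=1,RW=1,US=1,PS=0
  L2 @0x20[28] → 0x23007  P=1,RW=1,US=1,PS=0
  L3 @0x23[4] → 0x24007  P=1,RW=1,US=1,PS=0
  → PA=0x24643  (4 entries read)

Access #2 fault: NONE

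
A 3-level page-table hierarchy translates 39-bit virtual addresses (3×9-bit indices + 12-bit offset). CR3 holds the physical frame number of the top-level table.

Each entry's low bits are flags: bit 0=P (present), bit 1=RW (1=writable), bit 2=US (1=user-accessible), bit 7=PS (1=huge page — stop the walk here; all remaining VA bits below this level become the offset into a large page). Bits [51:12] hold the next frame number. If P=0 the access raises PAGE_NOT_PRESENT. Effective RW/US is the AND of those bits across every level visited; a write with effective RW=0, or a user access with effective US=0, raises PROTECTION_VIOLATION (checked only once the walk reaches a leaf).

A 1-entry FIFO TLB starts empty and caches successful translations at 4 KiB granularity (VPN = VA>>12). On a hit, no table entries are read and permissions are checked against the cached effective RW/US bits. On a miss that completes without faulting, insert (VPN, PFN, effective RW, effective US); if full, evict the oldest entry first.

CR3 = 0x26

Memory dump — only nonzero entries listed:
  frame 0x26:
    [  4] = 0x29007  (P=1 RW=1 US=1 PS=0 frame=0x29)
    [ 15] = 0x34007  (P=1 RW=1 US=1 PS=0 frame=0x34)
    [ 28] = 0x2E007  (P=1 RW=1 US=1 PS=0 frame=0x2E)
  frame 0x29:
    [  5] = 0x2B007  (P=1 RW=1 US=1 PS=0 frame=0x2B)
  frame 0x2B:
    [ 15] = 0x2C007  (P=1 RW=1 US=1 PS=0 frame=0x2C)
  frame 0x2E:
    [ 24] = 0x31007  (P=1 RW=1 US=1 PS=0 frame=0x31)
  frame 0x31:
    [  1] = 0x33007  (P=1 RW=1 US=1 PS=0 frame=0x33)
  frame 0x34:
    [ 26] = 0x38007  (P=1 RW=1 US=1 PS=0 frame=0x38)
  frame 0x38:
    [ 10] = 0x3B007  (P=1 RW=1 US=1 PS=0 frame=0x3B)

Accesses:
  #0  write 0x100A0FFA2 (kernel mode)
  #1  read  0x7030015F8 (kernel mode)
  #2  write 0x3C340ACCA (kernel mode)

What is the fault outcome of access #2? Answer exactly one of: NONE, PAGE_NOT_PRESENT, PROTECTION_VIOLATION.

Trace:
#0 VA=0x100A0FFA2 (w,kernel):
  [0] read 0x26 idx=4: raw=0x29007 flags P=1 W=1 U=1 S=0
  [1] read 0x29 idx=5: raw=0x2B007 flags P=1 W=1 U=1 S=0
  [2] read 0x2B idx=15: raw=0x2C007 flags P=1 W=1 U=1 S=0
  ✓ 0x2CFA2  — 3 lookups
#1 VA=0x7030015F8 (r,kernel):
  [0] read 0x26 idx=28: raw=0x2E007 flags P=1 W=1 U=1 S=0
  [1] read 0x2E idx=24: raw=0x31007 flags P=1 W=1 U=1 S=0
  [2] read 0x31 idx=1: raw=0x33007 flags P=1 W=1 U=1 S=0
  ✓ 0x335F8  — 3 lookups
#2 VA=0x3C340ACCA (w,kernel):
  [0] read 0x26 idx=15: raw=0x34007 flags P=1 W=1 U=1 S=0
  [1] read 0x34 idx=26: raw=0x38007 flags P=1 W=1 U=1 S=0
  [2] read 0x38 idx=10: raw=0x3B007 flags P=1 W=1 U=1 S=0
  ✓ 0x3BCCA  — 3 lookups

Access #2 fault: NONE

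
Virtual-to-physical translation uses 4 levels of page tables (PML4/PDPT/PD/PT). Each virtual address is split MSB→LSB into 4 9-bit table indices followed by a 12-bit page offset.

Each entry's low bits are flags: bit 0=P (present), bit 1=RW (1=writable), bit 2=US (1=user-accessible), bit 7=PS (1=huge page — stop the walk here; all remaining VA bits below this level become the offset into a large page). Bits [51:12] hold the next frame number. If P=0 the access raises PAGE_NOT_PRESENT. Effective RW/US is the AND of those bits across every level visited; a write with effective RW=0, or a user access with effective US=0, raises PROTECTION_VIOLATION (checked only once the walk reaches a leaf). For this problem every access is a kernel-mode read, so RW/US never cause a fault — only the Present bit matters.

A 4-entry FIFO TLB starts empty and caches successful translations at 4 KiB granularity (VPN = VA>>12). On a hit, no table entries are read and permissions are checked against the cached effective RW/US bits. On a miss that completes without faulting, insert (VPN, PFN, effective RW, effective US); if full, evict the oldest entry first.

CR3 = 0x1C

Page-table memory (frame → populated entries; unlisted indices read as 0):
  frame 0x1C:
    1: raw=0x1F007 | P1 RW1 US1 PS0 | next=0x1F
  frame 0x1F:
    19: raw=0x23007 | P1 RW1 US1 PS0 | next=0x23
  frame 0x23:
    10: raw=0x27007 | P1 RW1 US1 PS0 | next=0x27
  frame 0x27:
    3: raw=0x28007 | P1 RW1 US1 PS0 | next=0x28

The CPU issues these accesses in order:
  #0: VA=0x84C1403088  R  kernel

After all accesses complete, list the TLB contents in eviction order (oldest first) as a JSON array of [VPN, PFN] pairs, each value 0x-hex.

Per-access translation:
#0 VA=0x84C1403088 (r,kernel):
  L0: frame=0x1C idx=1 entry=0x1F007 [P=1 RW=1 US=1 PS=0]
  L1: frame=0x1F idx=19 entry=0x23007 [P=1 RW=1 US=1 PS=0]
  L2: frame=0x23 idx=10 entry=0x27007 [P=1 RW=1 US=1 PS=0]
  L3: frame=0x27 idx=3 entry=0x28007 [P=1 RW=1 US=1 PS=0]
  → PA=0x28088  (4 entries read)

TLB: [["0x84C1403", "0x28"]]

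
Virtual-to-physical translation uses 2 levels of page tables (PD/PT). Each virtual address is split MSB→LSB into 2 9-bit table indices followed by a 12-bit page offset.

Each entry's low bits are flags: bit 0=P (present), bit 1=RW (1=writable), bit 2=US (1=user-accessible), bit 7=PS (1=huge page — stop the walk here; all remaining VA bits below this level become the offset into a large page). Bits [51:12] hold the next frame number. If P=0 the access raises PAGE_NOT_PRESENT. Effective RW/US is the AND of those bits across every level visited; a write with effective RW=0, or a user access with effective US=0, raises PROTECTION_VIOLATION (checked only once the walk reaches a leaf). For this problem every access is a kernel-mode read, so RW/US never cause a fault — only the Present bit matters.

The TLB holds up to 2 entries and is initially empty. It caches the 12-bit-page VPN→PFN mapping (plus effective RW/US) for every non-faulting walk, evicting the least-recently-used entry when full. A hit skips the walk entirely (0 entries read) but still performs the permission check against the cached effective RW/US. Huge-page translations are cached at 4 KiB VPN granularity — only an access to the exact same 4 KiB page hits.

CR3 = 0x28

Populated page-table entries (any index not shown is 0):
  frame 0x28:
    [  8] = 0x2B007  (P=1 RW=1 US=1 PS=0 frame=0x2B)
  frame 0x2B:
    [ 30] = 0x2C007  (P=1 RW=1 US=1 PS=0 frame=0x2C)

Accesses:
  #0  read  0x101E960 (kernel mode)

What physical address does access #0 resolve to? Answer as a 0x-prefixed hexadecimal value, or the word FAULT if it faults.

Per-access translation:
#0 VA=0x101E960 (r,kernel):
  L0 @0x28[8] → 0x2B007  P=1,RW=1,US=1,PS=0
  L1 @0x2B[30] → 0x2C007  P=1,RW=1,US=1,PS=0
  → PA=0x2C960  (2 entries read)

Access #0 PA: 0x2C960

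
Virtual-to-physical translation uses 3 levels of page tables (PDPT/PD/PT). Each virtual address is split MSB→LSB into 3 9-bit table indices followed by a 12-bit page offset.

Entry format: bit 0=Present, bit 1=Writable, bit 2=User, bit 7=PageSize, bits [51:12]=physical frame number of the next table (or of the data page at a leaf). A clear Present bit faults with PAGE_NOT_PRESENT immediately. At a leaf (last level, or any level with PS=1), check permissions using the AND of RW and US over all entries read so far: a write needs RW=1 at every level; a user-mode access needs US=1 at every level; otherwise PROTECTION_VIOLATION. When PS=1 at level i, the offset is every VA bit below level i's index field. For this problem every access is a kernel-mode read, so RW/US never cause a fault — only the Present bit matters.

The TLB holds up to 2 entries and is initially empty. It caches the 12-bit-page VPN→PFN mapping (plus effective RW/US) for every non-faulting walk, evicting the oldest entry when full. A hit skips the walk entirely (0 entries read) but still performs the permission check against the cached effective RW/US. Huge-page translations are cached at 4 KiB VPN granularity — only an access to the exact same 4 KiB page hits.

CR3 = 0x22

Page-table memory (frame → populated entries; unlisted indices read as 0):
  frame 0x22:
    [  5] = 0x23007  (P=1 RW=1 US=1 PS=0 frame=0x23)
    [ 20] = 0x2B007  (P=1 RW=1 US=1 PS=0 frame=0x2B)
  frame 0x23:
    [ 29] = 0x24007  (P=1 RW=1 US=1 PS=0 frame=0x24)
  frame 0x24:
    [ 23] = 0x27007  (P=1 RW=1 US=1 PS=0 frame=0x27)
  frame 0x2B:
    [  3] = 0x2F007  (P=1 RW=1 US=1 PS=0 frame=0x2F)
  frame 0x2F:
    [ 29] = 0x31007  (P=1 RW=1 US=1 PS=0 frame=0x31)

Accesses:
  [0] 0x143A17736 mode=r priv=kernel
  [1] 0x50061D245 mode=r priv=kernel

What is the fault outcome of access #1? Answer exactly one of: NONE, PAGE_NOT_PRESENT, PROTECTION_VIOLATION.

Walk each access:
#0 VA=0x143A17736 (r,kernel):
  lvl0: tbl 0x22, slot 5 ⇒ 0x23007 (P1/RW1/US1/PS0)
  lvl1: tbl 0x23, slot 29 ⇒ 0x24007 (P1/RW1/US1/PS0)
  lvl2: tbl 0x24, slot 23 ⇒ 0x27007 (P1/RW1/US1/PS0)
  ✓ 0x27736  — 3 lookups
#1 VA=0x50061D245 (r,kernel):
  lvl0: tbl 0x22, slot 20 ⇒ 0x2B007 (P1/RW1/US1/PS0)
  lvl1: tbl 0x2B, slot 3 ⇒ 0x2F007 (P1/RW1/US1/PS0)
  lvl2: tbl 0x2F, slot 29 ⇒ 0x31007 (P1/RW1/US1/PS0)
  ✓ 0x31245  — 3 lookups

Access #1 fault: NONE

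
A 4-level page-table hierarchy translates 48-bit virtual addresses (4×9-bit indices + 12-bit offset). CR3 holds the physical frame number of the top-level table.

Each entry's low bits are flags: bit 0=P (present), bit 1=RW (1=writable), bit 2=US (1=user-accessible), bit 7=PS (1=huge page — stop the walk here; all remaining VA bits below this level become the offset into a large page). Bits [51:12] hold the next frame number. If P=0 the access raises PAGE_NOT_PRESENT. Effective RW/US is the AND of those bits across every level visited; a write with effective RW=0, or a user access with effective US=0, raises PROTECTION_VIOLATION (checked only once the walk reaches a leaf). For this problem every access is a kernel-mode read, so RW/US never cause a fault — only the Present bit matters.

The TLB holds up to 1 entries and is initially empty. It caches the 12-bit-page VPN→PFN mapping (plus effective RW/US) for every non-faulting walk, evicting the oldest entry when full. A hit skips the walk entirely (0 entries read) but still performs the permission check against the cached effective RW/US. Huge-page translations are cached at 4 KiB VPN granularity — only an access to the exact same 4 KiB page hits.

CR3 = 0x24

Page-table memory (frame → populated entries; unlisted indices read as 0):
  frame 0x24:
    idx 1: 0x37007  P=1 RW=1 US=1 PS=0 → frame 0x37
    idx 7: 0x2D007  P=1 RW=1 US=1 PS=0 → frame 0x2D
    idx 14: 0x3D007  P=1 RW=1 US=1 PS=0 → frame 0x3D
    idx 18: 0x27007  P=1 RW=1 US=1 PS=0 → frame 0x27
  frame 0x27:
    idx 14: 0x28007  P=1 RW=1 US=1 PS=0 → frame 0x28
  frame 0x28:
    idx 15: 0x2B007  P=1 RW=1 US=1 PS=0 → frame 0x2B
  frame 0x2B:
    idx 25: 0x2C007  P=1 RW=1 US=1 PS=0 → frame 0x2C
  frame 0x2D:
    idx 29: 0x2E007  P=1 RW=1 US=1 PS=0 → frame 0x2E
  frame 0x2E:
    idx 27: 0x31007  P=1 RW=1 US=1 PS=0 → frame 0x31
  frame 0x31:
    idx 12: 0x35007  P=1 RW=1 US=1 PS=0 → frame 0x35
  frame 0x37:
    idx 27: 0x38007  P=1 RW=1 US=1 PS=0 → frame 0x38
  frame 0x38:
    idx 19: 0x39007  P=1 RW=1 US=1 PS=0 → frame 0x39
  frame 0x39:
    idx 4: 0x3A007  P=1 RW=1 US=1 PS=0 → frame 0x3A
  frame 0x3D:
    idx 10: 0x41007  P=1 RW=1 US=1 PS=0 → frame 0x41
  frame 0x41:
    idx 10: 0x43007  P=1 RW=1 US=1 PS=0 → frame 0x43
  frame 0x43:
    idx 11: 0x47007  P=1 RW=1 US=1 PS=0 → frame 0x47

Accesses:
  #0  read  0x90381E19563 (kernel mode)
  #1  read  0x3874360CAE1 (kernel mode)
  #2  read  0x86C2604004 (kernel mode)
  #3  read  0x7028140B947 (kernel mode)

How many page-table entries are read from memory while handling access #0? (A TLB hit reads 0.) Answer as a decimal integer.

Trace:
#0 VA=0x90381E19563 (r,kernel):
  L0: frame=0x24 idx=18 entry=0x27007 [P=1 RW=1 US=1 PS=0]
  L1: frame=0x27 idx=14 entry=0x28007 [P=1 RW=1 US=1 PS=0]
  L2: frame=0x28 idx=15 entry=0x2B007 [P=1 RW=1 US=1 PS=0]
  L3: frame=0x2B idx=25 entry=0x2C007 [P=1 RW=1 US=1 PS=0]
  ⇒ phys 0x2C563  [4 reads]
#1 VA=0x3874360CAE1 (r,kernel):
  L0: frame=0x24 idx=7 entry=0x2D007 [P=1 RW=1 US=1 PS=0]
  L1: frame=0x2D idx=29 entry=0x2E007 [P=1 RW=1 US=1 PS=0]
  L2: frame=0x2E idx=27 entry=0x31007 [P=1 RW=1 US=1 PS=0]
  L3: frame=0x31 idx=12 entry=0x35007 [P=1 RW=1 US=1 PS=0]
  ⇒ phys 0x35AE1  [4 reads]
#2 VA=0x86C2604004 (r,kernel):
  L0: frame=0x24 idx=1 entry=0x37007 [P=1 RW=1 US=1 PS=0]
  L1: frame=0x37 idx=27 entry=0x38007 [P=1 RW=1 US=1 PS=0]
  L2: frame=0x38 idx=19 entry=0x39007 [P=1 RW=1 US=1 PS=0]
  L3: frame=0x39 idx=4 entry=0x3A007 [P=1 RW=1 US=1 PS=0]
  ⇒ phys 0x3A004  [4 reads]
#3 VA=0x7028140B947 (r,kernel):
  L0: frame=0x24 idx=14 entry=0x3D007 [P=1 RW=1 US=1 PS=0]
  L1: frame=0x3D idx=10 entry=0x41007 [P=1 RW=1 US=1 PS=0]
  L2: frame=0x41 idx=10 entry=0x43007 [P=1 RW=1 US=1 PS=0]
  L3: frame=0x43 idx=11 entry=0x47007 [P=1 RW=1 US=1 PS=0]
  ⇒ phys 0x47947  [4 reads]

Entries read for #0: 4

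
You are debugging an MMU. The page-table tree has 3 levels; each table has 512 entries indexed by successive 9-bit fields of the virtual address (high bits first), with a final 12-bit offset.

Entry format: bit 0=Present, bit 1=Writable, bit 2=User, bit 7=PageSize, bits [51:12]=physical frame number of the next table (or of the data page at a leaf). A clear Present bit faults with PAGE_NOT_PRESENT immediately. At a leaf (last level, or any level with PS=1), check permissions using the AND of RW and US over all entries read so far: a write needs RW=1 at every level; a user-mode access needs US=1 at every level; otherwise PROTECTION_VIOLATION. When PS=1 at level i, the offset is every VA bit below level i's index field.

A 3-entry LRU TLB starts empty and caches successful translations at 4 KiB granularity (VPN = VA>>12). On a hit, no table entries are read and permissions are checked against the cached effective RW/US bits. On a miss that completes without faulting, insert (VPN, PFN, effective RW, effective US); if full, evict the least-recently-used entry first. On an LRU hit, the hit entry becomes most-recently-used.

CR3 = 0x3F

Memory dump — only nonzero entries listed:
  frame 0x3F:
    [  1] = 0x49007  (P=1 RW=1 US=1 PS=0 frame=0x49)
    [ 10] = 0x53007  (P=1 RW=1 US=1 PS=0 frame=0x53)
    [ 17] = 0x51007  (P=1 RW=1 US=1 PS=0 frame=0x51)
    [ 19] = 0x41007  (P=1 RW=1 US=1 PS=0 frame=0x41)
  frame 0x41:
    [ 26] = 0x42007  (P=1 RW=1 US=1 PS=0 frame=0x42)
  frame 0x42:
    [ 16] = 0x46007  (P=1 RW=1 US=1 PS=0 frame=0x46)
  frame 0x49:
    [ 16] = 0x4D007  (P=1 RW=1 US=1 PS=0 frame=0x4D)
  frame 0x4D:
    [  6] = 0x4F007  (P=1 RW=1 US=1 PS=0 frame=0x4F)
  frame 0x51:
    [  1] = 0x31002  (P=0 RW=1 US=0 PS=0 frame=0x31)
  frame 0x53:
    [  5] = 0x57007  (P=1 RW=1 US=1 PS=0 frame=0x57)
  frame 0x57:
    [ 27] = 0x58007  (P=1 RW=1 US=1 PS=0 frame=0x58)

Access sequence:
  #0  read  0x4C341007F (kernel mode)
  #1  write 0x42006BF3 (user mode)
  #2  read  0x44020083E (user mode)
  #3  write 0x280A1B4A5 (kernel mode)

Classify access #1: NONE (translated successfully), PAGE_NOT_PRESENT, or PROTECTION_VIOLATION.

Trace:
#0 VA=0x4C341007F (r,kernel):
  L0 @0x3F[19] → 0x41007  P=1,RW=1,US=1,PS=0
  L1 @0x41[26] → 0x42007  P=1,RW=1,US=1,PS=0
  L2 @0x42[16] → 0x46007  P=1,RW=1,US=1,PS=0
  ✓ 0x4607F  — 3 lookups
#1 VA=0x42006BF3 (w,user):
  L0 @0x3F[1] → 0x49007  P=1,RW=1,US=1,PS=0
  L1 @0x49[16] → 0x4D007  P=1,RW=1,US=1,PS=0
  L2 @0x4D[6] → 0x4F007  P=1,RW=1,US=1,PS=0
  ✓ 0x4FBF3  — 3 lookups
#2 VA=0x44020083E (r,user):
  L0 @0x3F[17] → 0x51007  P=1,RW=1,US=1,PS=0
  L1 @0x51[1] → 0x31002  P=0,RW=1,US=0,PS=0
  ⇒ fault: PAGE_NOT_PRESENT  — 2 lookups
#3 VA=0x280A1B4A5 (w,kernel):
  L0 @0x3F[10] → 0x53007  P=1,RW=1,US=1,PS=0
  L1 @0x53[5] → 0x57007  P=1,RW=1,US=1,PS=0
  L2 @0x57[27] → 0x58007  P=1,RW=1,US=1,PS=0
  ✓ 0x584A5  — 3 lookups

Access #1 fault: NONE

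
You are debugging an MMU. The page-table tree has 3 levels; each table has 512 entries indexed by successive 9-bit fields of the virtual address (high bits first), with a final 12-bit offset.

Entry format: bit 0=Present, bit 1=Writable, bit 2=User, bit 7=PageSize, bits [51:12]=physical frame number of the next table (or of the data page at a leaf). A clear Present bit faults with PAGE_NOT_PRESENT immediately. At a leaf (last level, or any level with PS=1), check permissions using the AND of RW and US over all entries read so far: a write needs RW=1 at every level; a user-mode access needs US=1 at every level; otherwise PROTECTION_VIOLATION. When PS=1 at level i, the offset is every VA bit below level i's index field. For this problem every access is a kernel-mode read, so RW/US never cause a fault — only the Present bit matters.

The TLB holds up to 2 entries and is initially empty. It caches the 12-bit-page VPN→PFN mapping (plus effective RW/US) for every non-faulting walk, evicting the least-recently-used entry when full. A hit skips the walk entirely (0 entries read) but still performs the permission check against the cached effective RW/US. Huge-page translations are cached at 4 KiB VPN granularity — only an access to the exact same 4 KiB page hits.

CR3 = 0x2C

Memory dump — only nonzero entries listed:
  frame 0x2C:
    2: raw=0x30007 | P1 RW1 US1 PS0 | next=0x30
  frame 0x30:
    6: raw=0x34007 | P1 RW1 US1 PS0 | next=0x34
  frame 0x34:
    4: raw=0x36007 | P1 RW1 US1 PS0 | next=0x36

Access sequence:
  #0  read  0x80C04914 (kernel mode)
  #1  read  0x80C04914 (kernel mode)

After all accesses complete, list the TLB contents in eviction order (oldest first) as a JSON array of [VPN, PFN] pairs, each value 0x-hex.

Trace:
#0 VA=0x80C04914 (r,kernel):
  [0] read 0x2C idx=2: raw=0x30007 flags P=1 W=1 U=1 S=0
  [1] read 0x30 idx=6: raw=0x34007 flags P=1 W=1 U=1 S=0
  [2] read 0x34 idx=4: raw=0x36007 flags P=1 W=1 U=1 S=0
  ✓ 0x36914  — 3 lookups
#1 VA=0x80C04914 (r,kernel):
  TLB hit vpn=0x80C04 → PA=0x36914

TLB: [["0x80C04", "0x36"]]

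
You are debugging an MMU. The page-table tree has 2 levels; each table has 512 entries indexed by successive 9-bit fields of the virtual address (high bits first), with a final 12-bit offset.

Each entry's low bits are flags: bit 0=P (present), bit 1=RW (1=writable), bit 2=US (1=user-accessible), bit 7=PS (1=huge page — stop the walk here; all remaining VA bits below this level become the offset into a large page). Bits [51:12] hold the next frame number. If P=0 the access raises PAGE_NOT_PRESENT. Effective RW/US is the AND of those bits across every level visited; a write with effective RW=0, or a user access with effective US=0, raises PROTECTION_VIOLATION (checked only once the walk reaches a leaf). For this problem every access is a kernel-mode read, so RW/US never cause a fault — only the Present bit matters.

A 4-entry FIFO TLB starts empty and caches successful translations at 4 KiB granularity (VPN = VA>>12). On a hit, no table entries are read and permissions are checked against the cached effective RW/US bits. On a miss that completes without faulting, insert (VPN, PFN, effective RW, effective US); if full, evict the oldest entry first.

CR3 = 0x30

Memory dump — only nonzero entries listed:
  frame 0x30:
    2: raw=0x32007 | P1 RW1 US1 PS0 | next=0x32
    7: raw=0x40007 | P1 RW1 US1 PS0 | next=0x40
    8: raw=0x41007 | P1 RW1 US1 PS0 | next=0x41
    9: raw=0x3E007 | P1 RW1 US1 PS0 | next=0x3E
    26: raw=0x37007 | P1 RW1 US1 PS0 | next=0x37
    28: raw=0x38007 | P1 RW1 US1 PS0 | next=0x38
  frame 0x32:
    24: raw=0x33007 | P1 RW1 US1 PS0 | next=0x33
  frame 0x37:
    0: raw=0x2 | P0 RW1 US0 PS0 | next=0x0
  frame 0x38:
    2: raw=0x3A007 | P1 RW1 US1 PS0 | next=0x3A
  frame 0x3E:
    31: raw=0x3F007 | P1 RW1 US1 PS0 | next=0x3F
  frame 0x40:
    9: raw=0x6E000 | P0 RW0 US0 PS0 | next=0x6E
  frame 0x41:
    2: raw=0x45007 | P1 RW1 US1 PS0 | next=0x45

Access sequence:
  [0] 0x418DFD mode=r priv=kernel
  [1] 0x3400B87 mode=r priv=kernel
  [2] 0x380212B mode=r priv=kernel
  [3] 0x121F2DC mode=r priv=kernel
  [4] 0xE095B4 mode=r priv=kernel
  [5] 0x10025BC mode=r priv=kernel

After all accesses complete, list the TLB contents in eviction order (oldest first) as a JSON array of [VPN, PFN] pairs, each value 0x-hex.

Per-access translation:
#0 VA=0x418DFD (r,kernel):
  L0 @0x30[2] → 0x32007  P=1,RW=1,US=1,PS=0
  L1 @0x32[24] → 0x33007  P=1,RW=1,US=1,PS=0
  ✓ 0x33DFD  — 2 lookups
#1 VA=0x3400B87 (r,kernel):
  L0 @0x30[26] → 0x37007  P=1,RW=1,US=1,PS=0
  L1 @0x37[0] → 0x2  P=0,RW=1,US=0,PS=0
  → PAGE_NOT_PRESENT  (2 entries read)
#2 VA=0x380212B (r,kernel):
  L0 @0x30[28] → 0x38007  P=1,RW=1,US=1,PS=0
  L1 @0x38[2] → 0x3A007  P=1,RW=1,US=1,PS=0
  ✓ 0x3A12B  — 2 lookups
#3 VA=0x121F2DC (r,kernel):
  L0 @0x30[9] → 0x3E007  P=1,RW=1,US=1,PS=0
  L1 @0x3E[31] → 0x3F007  P=1,RW=1,US=1,PS=0
  ✓ 0x3F2DC  — 2 lookups
#4 VA=0xE095B4 (r,kernel):
  L0 @0x30[7] → 0x40007  P=1,RW=1,US=1,PS=0
  L1 @0x40[9] → 0x6E000  P=0,RW=0,US=0,PS=0
  → PAGE_NOT_PRESENT  (2 entries read)
#5 VA=0x10025BC (r,kernel):
  L0 @0x30[8] → 0x41007  P=1,RW=1,US=1,PS=0
  L1 @0x41[2] → 0x45007  P=1,RW=1,US=1,PS=0
  ✓ 0x455BC  — 2 lookups

TLB: [["0x418", "0x33"], ["0x3802", "0x3A"], ["0x121F", "0x3F"], ["0x1002", "0x45"]]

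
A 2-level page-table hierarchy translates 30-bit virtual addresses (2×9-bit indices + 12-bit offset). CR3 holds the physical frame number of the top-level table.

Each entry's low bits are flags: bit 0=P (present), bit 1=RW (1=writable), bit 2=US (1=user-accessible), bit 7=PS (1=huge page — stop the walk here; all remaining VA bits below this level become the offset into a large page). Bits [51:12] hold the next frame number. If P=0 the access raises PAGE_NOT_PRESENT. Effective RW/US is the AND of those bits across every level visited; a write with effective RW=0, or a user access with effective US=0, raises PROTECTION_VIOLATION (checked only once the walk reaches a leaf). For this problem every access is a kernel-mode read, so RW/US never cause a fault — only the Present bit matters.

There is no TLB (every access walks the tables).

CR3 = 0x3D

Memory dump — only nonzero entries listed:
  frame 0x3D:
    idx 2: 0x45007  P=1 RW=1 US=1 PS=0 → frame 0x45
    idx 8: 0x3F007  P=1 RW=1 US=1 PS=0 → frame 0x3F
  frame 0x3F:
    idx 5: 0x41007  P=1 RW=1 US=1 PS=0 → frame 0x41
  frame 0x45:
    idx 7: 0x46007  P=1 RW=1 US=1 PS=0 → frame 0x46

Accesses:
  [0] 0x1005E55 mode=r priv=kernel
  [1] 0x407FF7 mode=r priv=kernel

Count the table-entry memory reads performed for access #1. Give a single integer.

Trace:
#0 VA=0x1005E55 (r,kernel):
  L0: frame=0x3D idx=8 entry=0x3F007 [P=1 RW=1 US=1 PS=0]
  L1: frame=0x3F idx=5 entry=0x41007 [P=1 RW=1 US=1 PS=0]
  ⇒ phys 0x41E55  [2 reads]
#1 VA=0x407FF7 (r,kernel):
  L0: frame=0x3D idx=2 entry=0x45007 [P=1 RW=1 US=1 PS=0]
  L1: frame=0x45 idx=7 entry=0x46007 [P=1 RW=1 US=1 PS=0]
  ⇒ phys 0x46FF7  [2 reads]

Entries read for #1: 2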